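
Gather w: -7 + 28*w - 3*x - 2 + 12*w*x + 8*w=w*(12*x + 36) - 3*x - 9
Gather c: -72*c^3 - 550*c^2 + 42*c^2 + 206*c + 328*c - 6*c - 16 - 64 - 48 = -72*c^3 - 508*c^2 + 528*c - 128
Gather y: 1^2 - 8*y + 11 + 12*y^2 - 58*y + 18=12*y^2 - 66*y + 30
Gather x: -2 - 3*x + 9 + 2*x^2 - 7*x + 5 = 2*x^2 - 10*x + 12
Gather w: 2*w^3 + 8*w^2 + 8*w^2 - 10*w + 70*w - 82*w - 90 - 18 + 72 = 2*w^3 + 16*w^2 - 22*w - 36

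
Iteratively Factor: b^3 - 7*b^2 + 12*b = (b - 4)*(b^2 - 3*b) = b*(b - 4)*(b - 3)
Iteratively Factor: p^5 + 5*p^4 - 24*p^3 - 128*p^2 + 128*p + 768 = (p + 4)*(p^4 + p^3 - 28*p^2 - 16*p + 192) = (p + 4)^2*(p^3 - 3*p^2 - 16*p + 48) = (p - 3)*(p + 4)^2*(p^2 - 16) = (p - 3)*(p + 4)^3*(p - 4)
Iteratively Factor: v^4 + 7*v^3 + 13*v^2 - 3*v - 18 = (v + 2)*(v^3 + 5*v^2 + 3*v - 9) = (v + 2)*(v + 3)*(v^2 + 2*v - 3) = (v - 1)*(v + 2)*(v + 3)*(v + 3)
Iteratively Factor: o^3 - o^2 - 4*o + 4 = (o - 1)*(o^2 - 4) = (o - 2)*(o - 1)*(o + 2)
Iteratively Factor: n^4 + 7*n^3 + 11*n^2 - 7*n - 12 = (n - 1)*(n^3 + 8*n^2 + 19*n + 12) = (n - 1)*(n + 4)*(n^2 + 4*n + 3) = (n - 1)*(n + 3)*(n + 4)*(n + 1)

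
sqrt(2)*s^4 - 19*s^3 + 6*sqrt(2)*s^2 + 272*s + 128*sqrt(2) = (s - 8*sqrt(2))*(s - 4*sqrt(2))*(s + 2*sqrt(2))*(sqrt(2)*s + 1)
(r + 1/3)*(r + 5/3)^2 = r^3 + 11*r^2/3 + 35*r/9 + 25/27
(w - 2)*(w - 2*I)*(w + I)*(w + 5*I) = w^4 - 2*w^3 + 4*I*w^3 + 7*w^2 - 8*I*w^2 - 14*w + 10*I*w - 20*I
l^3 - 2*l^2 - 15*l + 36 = (l - 3)^2*(l + 4)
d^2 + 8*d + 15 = (d + 3)*(d + 5)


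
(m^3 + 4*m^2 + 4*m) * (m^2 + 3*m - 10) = m^5 + 7*m^4 + 6*m^3 - 28*m^2 - 40*m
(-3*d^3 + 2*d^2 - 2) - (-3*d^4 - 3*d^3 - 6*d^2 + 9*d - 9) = 3*d^4 + 8*d^2 - 9*d + 7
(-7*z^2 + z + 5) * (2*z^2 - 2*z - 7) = -14*z^4 + 16*z^3 + 57*z^2 - 17*z - 35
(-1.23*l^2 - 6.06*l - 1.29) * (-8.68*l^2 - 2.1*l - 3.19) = 10.6764*l^4 + 55.1838*l^3 + 27.8469*l^2 + 22.0404*l + 4.1151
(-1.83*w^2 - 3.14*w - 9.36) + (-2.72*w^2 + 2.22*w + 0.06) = -4.55*w^2 - 0.92*w - 9.3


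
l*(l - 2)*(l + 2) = l^3 - 4*l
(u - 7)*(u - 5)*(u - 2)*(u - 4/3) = u^4 - 46*u^3/3 + 233*u^2/3 - 446*u/3 + 280/3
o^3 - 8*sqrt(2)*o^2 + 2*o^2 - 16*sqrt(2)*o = o*(o + 2)*(o - 8*sqrt(2))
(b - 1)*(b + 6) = b^2 + 5*b - 6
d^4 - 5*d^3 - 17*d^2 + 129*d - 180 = (d - 4)*(d - 3)^2*(d + 5)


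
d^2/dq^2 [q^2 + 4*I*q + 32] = 2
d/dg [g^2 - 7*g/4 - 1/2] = 2*g - 7/4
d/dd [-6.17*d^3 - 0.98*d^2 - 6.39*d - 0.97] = -18.51*d^2 - 1.96*d - 6.39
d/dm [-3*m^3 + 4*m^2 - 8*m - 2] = -9*m^2 + 8*m - 8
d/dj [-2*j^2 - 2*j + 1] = -4*j - 2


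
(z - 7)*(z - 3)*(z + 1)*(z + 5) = z^4 - 4*z^3 - 34*z^2 + 76*z + 105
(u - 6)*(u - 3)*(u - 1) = u^3 - 10*u^2 + 27*u - 18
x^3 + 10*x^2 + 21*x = x*(x + 3)*(x + 7)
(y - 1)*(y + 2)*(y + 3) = y^3 + 4*y^2 + y - 6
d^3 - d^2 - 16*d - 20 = (d - 5)*(d + 2)^2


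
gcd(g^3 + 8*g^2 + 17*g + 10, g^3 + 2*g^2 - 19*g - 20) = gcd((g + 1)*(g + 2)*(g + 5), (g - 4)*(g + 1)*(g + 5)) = g^2 + 6*g + 5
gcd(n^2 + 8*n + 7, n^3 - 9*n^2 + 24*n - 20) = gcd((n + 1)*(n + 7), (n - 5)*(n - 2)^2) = 1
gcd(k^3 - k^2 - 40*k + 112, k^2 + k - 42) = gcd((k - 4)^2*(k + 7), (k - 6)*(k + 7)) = k + 7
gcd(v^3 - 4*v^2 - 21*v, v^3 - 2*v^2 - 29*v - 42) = v^2 - 4*v - 21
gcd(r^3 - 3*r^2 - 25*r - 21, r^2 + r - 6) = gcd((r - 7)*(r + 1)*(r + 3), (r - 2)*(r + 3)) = r + 3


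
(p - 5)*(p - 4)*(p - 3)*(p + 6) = p^4 - 6*p^3 - 25*p^2 + 222*p - 360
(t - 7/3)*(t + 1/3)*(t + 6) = t^3 + 4*t^2 - 115*t/9 - 14/3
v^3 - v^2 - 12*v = v*(v - 4)*(v + 3)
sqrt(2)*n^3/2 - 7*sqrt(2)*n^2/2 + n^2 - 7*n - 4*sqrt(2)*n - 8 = (n - 8)*(n + 1)*(sqrt(2)*n/2 + 1)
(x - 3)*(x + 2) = x^2 - x - 6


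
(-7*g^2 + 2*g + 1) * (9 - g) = 7*g^3 - 65*g^2 + 17*g + 9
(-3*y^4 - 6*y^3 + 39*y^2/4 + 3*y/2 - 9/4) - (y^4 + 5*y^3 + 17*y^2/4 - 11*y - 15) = -4*y^4 - 11*y^3 + 11*y^2/2 + 25*y/2 + 51/4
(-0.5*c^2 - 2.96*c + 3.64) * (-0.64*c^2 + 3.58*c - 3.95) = 0.32*c^4 + 0.1044*c^3 - 10.9514*c^2 + 24.7232*c - 14.378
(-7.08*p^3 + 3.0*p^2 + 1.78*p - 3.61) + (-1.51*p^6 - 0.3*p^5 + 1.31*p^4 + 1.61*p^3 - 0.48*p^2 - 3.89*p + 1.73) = -1.51*p^6 - 0.3*p^5 + 1.31*p^4 - 5.47*p^3 + 2.52*p^2 - 2.11*p - 1.88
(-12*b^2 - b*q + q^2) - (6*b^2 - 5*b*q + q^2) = -18*b^2 + 4*b*q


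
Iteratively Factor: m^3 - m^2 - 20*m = (m - 5)*(m^2 + 4*m) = (m - 5)*(m + 4)*(m)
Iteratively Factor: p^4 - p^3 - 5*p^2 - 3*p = (p)*(p^3 - p^2 - 5*p - 3) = p*(p + 1)*(p^2 - 2*p - 3) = p*(p + 1)^2*(p - 3)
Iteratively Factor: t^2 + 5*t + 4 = (t + 4)*(t + 1)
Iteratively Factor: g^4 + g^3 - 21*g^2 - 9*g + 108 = (g - 3)*(g^3 + 4*g^2 - 9*g - 36) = (g - 3)*(g + 4)*(g^2 - 9) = (g - 3)^2*(g + 4)*(g + 3)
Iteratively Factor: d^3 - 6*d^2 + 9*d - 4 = (d - 1)*(d^2 - 5*d + 4) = (d - 4)*(d - 1)*(d - 1)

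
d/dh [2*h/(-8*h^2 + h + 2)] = 4*(4*h^2 + 1)/(64*h^4 - 16*h^3 - 31*h^2 + 4*h + 4)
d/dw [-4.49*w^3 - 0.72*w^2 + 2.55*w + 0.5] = -13.47*w^2 - 1.44*w + 2.55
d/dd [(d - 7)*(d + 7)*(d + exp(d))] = d^2*exp(d) + 3*d^2 + 2*d*exp(d) - 49*exp(d) - 49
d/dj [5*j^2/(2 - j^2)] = 20*j/(j^2 - 2)^2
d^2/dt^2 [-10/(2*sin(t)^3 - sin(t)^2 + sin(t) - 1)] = 10*(36*sin(t)^5 - 22*sin(t)^4 - 40*sin(t)^3 + 47*sin(t)^2 - 21*sin(t) - 5)*sin(t)/(2*sin(t)^3 - sin(t)^2 + sin(t) - 1)^3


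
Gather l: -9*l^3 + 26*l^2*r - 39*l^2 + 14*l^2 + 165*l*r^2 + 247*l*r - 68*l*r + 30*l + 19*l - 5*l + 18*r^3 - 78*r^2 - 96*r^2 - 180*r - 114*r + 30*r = -9*l^3 + l^2*(26*r - 25) + l*(165*r^2 + 179*r + 44) + 18*r^3 - 174*r^2 - 264*r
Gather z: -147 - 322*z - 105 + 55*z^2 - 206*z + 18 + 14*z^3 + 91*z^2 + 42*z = 14*z^3 + 146*z^2 - 486*z - 234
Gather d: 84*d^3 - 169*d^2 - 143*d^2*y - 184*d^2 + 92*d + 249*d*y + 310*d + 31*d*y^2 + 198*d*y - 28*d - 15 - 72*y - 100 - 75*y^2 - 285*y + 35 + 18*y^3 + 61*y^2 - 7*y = 84*d^3 + d^2*(-143*y - 353) + d*(31*y^2 + 447*y + 374) + 18*y^3 - 14*y^2 - 364*y - 80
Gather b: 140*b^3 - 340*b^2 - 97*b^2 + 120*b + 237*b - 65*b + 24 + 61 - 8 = 140*b^3 - 437*b^2 + 292*b + 77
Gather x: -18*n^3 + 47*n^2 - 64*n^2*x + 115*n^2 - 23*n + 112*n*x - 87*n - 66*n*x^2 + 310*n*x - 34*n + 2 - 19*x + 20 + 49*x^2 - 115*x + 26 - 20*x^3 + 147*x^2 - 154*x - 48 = -18*n^3 + 162*n^2 - 144*n - 20*x^3 + x^2*(196 - 66*n) + x*(-64*n^2 + 422*n - 288)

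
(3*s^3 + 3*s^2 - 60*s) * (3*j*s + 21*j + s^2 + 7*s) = 9*j*s^4 + 72*j*s^3 - 117*j*s^2 - 1260*j*s + 3*s^5 + 24*s^4 - 39*s^3 - 420*s^2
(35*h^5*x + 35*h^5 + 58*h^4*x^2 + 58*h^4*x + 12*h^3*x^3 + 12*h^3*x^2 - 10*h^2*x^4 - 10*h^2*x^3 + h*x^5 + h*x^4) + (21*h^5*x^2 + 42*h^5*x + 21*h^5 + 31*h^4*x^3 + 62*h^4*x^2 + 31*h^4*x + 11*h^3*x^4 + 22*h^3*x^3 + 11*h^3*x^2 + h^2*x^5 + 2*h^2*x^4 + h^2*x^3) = 21*h^5*x^2 + 77*h^5*x + 56*h^5 + 31*h^4*x^3 + 120*h^4*x^2 + 89*h^4*x + 11*h^3*x^4 + 34*h^3*x^3 + 23*h^3*x^2 + h^2*x^5 - 8*h^2*x^4 - 9*h^2*x^3 + h*x^5 + h*x^4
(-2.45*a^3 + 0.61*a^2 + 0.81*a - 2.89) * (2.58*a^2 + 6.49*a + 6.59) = -6.321*a^5 - 14.3267*a^4 - 10.0968*a^3 + 1.8206*a^2 - 13.4182*a - 19.0451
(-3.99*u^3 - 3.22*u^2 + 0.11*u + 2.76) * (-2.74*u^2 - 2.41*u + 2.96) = 10.9326*u^5 + 18.4387*u^4 - 4.3516*u^3 - 17.3587*u^2 - 6.326*u + 8.1696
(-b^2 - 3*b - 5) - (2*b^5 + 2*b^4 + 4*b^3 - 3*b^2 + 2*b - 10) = -2*b^5 - 2*b^4 - 4*b^3 + 2*b^2 - 5*b + 5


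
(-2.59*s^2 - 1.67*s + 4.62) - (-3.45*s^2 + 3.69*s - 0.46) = 0.86*s^2 - 5.36*s + 5.08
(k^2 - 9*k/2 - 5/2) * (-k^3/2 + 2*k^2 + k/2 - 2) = -k^5/2 + 17*k^4/4 - 29*k^3/4 - 37*k^2/4 + 31*k/4 + 5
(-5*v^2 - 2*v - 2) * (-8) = 40*v^2 + 16*v + 16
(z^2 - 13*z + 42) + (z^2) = 2*z^2 - 13*z + 42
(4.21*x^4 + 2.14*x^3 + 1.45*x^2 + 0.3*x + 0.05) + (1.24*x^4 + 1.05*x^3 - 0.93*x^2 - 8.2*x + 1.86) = 5.45*x^4 + 3.19*x^3 + 0.52*x^2 - 7.9*x + 1.91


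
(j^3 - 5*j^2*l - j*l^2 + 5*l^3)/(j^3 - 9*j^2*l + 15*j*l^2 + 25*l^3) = (j - l)/(j - 5*l)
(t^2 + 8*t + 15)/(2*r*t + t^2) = (t^2 + 8*t + 15)/(t*(2*r + t))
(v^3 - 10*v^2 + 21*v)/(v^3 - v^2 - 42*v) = (v - 3)/(v + 6)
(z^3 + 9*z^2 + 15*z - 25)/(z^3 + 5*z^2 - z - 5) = (z + 5)/(z + 1)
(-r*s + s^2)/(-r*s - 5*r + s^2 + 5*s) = s/(s + 5)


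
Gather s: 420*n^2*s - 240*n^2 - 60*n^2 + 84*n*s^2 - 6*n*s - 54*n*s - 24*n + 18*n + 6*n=-300*n^2 + 84*n*s^2 + s*(420*n^2 - 60*n)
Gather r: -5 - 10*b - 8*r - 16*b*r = -10*b + r*(-16*b - 8) - 5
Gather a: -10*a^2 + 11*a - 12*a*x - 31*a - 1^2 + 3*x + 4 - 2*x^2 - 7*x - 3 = -10*a^2 + a*(-12*x - 20) - 2*x^2 - 4*x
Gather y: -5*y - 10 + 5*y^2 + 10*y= 5*y^2 + 5*y - 10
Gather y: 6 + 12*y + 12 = 12*y + 18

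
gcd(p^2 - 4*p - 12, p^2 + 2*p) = p + 2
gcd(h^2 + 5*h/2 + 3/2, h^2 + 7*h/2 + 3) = h + 3/2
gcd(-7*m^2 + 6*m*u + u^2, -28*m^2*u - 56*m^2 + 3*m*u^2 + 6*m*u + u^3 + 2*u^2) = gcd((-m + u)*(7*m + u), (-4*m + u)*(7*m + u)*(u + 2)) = 7*m + u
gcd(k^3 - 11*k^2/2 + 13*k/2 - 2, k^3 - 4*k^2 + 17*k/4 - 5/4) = k^2 - 3*k/2 + 1/2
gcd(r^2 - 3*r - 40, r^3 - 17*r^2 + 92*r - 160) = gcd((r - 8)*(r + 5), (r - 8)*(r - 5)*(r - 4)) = r - 8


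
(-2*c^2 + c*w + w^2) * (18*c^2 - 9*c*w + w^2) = -36*c^4 + 36*c^3*w + 7*c^2*w^2 - 8*c*w^3 + w^4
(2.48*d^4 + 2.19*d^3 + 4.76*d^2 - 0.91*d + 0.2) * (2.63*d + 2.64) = 6.5224*d^5 + 12.3069*d^4 + 18.3004*d^3 + 10.1731*d^2 - 1.8764*d + 0.528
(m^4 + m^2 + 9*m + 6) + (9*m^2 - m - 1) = m^4 + 10*m^2 + 8*m + 5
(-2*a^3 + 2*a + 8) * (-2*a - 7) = 4*a^4 + 14*a^3 - 4*a^2 - 30*a - 56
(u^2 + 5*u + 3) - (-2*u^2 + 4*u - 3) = 3*u^2 + u + 6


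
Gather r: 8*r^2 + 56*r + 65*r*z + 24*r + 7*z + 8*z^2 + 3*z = 8*r^2 + r*(65*z + 80) + 8*z^2 + 10*z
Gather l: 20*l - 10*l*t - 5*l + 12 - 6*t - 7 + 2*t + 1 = l*(15 - 10*t) - 4*t + 6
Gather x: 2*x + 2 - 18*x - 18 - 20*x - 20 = -36*x - 36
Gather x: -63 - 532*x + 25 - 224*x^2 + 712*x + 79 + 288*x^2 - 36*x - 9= 64*x^2 + 144*x + 32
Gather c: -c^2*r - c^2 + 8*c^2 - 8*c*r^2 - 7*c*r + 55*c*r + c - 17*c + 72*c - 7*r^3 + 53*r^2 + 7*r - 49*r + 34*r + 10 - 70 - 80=c^2*(7 - r) + c*(-8*r^2 + 48*r + 56) - 7*r^3 + 53*r^2 - 8*r - 140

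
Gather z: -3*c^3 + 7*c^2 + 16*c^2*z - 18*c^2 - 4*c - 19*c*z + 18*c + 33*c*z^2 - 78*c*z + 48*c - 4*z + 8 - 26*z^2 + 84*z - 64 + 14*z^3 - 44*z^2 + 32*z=-3*c^3 - 11*c^2 + 62*c + 14*z^3 + z^2*(33*c - 70) + z*(16*c^2 - 97*c + 112) - 56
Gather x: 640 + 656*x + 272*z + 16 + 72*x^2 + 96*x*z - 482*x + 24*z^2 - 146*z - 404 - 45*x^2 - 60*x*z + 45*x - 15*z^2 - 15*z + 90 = 27*x^2 + x*(36*z + 219) + 9*z^2 + 111*z + 342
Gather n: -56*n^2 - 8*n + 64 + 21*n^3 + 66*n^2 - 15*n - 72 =21*n^3 + 10*n^2 - 23*n - 8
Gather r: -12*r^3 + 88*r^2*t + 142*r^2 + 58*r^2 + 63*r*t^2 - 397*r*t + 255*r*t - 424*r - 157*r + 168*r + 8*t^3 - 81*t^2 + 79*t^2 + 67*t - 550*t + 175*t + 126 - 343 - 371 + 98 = -12*r^3 + r^2*(88*t + 200) + r*(63*t^2 - 142*t - 413) + 8*t^3 - 2*t^2 - 308*t - 490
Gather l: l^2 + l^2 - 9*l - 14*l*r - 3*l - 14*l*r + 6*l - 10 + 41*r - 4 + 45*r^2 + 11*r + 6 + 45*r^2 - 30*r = 2*l^2 + l*(-28*r - 6) + 90*r^2 + 22*r - 8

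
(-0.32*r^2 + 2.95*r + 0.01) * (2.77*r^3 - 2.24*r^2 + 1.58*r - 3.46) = -0.8864*r^5 + 8.8883*r^4 - 7.0859*r^3 + 5.7458*r^2 - 10.1912*r - 0.0346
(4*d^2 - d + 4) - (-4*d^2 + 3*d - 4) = 8*d^2 - 4*d + 8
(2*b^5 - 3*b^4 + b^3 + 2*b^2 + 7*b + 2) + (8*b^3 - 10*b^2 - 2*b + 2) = 2*b^5 - 3*b^4 + 9*b^3 - 8*b^2 + 5*b + 4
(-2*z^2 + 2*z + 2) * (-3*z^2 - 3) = 6*z^4 - 6*z^3 - 6*z - 6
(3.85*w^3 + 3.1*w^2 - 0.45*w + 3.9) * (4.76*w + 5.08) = 18.326*w^4 + 34.314*w^3 + 13.606*w^2 + 16.278*w + 19.812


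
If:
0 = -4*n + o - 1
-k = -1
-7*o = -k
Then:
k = 1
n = -3/14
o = 1/7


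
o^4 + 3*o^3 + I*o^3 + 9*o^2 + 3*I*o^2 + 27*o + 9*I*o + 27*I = (o + 3)*(o - 3*I)*(o + I)*(o + 3*I)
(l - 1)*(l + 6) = l^2 + 5*l - 6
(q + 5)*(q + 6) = q^2 + 11*q + 30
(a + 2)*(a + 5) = a^2 + 7*a + 10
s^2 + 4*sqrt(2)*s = s*(s + 4*sqrt(2))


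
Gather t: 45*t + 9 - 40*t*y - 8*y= t*(45 - 40*y) - 8*y + 9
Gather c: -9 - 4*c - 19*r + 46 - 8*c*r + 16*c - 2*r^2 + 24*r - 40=c*(12 - 8*r) - 2*r^2 + 5*r - 3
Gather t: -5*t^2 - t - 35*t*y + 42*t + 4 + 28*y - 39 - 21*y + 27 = -5*t^2 + t*(41 - 35*y) + 7*y - 8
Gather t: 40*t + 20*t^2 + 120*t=20*t^2 + 160*t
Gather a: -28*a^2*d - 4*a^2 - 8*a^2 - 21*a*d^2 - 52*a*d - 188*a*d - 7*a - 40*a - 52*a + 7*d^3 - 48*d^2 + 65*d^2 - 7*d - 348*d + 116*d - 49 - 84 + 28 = a^2*(-28*d - 12) + a*(-21*d^2 - 240*d - 99) + 7*d^3 + 17*d^2 - 239*d - 105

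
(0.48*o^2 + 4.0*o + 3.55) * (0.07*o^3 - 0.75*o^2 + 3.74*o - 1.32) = 0.0336*o^5 - 0.08*o^4 - 0.9563*o^3 + 11.6639*o^2 + 7.997*o - 4.686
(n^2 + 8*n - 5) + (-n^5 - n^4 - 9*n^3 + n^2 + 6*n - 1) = -n^5 - n^4 - 9*n^3 + 2*n^2 + 14*n - 6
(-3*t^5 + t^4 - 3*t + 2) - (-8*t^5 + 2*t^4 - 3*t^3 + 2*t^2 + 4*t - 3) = 5*t^5 - t^4 + 3*t^3 - 2*t^2 - 7*t + 5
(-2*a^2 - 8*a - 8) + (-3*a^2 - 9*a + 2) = -5*a^2 - 17*a - 6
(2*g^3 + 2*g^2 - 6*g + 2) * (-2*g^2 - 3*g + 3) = -4*g^5 - 10*g^4 + 12*g^3 + 20*g^2 - 24*g + 6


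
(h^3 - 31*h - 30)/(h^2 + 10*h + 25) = (h^2 - 5*h - 6)/(h + 5)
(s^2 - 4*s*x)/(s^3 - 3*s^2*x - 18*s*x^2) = (-s + 4*x)/(-s^2 + 3*s*x + 18*x^2)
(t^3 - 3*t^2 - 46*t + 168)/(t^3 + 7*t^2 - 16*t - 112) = (t - 6)/(t + 4)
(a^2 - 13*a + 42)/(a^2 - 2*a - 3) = (-a^2 + 13*a - 42)/(-a^2 + 2*a + 3)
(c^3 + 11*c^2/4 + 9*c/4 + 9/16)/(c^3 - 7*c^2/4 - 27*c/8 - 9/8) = (c + 3/2)/(c - 3)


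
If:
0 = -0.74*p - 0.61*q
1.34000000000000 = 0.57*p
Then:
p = 2.35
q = -2.85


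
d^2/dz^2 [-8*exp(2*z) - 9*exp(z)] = (-32*exp(z) - 9)*exp(z)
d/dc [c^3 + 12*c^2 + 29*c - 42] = 3*c^2 + 24*c + 29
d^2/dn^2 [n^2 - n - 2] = 2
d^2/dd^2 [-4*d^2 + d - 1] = -8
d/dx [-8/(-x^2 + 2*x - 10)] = 16*(1 - x)/(x^2 - 2*x + 10)^2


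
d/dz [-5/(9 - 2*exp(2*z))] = -20*exp(2*z)/(2*exp(2*z) - 9)^2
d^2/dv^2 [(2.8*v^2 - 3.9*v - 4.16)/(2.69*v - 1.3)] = -78.016952/(19.465109*v^3 - 28.22079*v^2 + 13.6383*v - 2.197)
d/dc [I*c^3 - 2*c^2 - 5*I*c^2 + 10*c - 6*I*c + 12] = 3*I*c^2 - 4*c - 10*I*c + 10 - 6*I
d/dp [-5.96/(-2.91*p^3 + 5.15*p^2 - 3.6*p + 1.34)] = (-52.0308*p^2 + 61.388*p - 21.456)/(2.91*p^3 - 5.15*p^2 + 3.6*p - 1.34)^2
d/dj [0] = 0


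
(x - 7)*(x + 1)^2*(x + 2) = x^4 - 3*x^3 - 23*x^2 - 33*x - 14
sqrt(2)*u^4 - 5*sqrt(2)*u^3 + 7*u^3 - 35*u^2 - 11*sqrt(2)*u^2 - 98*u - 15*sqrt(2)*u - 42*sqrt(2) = (u - 7)*(u + 2)*(u + 3*sqrt(2))*(sqrt(2)*u + 1)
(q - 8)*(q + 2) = q^2 - 6*q - 16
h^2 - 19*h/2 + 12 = (h - 8)*(h - 3/2)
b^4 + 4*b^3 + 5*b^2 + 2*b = b*(b + 1)^2*(b + 2)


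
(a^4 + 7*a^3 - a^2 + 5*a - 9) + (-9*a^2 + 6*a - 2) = a^4 + 7*a^3 - 10*a^2 + 11*a - 11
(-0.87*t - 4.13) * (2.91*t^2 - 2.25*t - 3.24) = -2.5317*t^3 - 10.0608*t^2 + 12.1113*t + 13.3812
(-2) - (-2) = 0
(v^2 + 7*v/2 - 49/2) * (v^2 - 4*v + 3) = v^4 - v^3/2 - 71*v^2/2 + 217*v/2 - 147/2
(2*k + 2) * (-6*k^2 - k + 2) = -12*k^3 - 14*k^2 + 2*k + 4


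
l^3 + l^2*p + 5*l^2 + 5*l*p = l*(l + 5)*(l + p)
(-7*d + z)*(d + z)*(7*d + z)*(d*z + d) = -49*d^4*z - 49*d^4 - 49*d^3*z^2 - 49*d^3*z + d^2*z^3 + d^2*z^2 + d*z^4 + d*z^3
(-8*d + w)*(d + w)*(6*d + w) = -48*d^3 - 50*d^2*w - d*w^2 + w^3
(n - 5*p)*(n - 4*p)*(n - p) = n^3 - 10*n^2*p + 29*n*p^2 - 20*p^3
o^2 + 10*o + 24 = (o + 4)*(o + 6)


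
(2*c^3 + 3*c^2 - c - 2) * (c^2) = 2*c^5 + 3*c^4 - c^3 - 2*c^2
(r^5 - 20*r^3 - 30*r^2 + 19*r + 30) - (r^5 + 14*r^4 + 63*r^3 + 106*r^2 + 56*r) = -14*r^4 - 83*r^3 - 136*r^2 - 37*r + 30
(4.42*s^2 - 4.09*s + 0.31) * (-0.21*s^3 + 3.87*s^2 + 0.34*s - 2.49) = -0.9282*s^5 + 17.9643*s^4 - 14.3906*s^3 - 11.1967*s^2 + 10.2895*s - 0.7719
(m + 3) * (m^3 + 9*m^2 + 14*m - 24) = m^4 + 12*m^3 + 41*m^2 + 18*m - 72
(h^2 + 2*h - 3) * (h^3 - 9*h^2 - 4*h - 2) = h^5 - 7*h^4 - 25*h^3 + 17*h^2 + 8*h + 6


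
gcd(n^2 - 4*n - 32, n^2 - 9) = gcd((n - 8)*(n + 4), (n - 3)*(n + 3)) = 1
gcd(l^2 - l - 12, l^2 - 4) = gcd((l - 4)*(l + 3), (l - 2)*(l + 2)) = 1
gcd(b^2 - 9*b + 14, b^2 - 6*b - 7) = b - 7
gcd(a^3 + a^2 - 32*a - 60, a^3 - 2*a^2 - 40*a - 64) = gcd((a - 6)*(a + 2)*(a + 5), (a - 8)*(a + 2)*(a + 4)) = a + 2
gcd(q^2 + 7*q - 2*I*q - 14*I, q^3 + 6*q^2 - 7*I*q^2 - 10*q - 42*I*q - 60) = q - 2*I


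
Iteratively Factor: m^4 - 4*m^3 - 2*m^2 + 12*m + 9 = (m + 1)*(m^3 - 5*m^2 + 3*m + 9) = (m - 3)*(m + 1)*(m^2 - 2*m - 3) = (m - 3)*(m + 1)^2*(m - 3)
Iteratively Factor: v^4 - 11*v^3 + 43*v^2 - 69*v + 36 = (v - 4)*(v^3 - 7*v^2 + 15*v - 9) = (v - 4)*(v - 3)*(v^2 - 4*v + 3) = (v - 4)*(v - 3)^2*(v - 1)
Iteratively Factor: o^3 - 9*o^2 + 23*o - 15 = (o - 3)*(o^2 - 6*o + 5) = (o - 3)*(o - 1)*(o - 5)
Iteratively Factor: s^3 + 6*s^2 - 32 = (s - 2)*(s^2 + 8*s + 16) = (s - 2)*(s + 4)*(s + 4)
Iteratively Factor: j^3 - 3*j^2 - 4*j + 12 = (j + 2)*(j^2 - 5*j + 6) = (j - 3)*(j + 2)*(j - 2)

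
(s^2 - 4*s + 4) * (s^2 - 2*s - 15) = s^4 - 6*s^3 - 3*s^2 + 52*s - 60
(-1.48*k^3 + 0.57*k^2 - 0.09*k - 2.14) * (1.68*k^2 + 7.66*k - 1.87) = -2.4864*k^5 - 10.3792*k^4 + 6.9826*k^3 - 5.3505*k^2 - 16.2241*k + 4.0018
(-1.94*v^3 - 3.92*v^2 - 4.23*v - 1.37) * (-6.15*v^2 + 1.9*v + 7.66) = 11.931*v^5 + 20.422*v^4 + 3.70610000000001*v^3 - 29.6387*v^2 - 35.0048*v - 10.4942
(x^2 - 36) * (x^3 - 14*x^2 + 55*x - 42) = x^5 - 14*x^4 + 19*x^3 + 462*x^2 - 1980*x + 1512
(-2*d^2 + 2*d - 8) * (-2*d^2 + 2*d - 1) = 4*d^4 - 8*d^3 + 22*d^2 - 18*d + 8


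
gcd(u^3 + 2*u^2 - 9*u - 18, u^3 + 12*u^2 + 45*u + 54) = u + 3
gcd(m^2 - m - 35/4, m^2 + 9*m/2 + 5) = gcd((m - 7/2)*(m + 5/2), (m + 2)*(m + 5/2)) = m + 5/2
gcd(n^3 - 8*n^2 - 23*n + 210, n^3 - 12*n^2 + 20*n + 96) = n - 6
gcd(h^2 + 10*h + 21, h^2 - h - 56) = h + 7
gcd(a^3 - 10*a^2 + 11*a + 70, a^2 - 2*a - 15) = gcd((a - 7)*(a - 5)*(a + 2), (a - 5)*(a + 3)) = a - 5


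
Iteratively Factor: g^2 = (g)*(g)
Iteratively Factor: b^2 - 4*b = (b)*(b - 4)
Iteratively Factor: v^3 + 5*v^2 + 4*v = (v)*(v^2 + 5*v + 4) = v*(v + 1)*(v + 4)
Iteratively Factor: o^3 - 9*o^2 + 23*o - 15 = (o - 3)*(o^2 - 6*o + 5) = (o - 5)*(o - 3)*(o - 1)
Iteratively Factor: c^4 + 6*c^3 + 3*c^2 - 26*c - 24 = (c + 1)*(c^3 + 5*c^2 - 2*c - 24) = (c - 2)*(c + 1)*(c^2 + 7*c + 12) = (c - 2)*(c + 1)*(c + 4)*(c + 3)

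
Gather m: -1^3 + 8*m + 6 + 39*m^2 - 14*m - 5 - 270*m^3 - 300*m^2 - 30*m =-270*m^3 - 261*m^2 - 36*m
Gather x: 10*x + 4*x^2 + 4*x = 4*x^2 + 14*x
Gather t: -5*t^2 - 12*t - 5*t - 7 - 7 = -5*t^2 - 17*t - 14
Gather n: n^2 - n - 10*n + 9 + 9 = n^2 - 11*n + 18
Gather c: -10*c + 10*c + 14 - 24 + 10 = 0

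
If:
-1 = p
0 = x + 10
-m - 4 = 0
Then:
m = -4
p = -1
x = -10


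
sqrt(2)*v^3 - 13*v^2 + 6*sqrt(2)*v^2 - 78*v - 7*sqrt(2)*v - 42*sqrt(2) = (v + 6)*(v - 7*sqrt(2))*(sqrt(2)*v + 1)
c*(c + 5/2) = c^2 + 5*c/2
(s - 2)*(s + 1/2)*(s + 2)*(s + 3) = s^4 + 7*s^3/2 - 5*s^2/2 - 14*s - 6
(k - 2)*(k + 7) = k^2 + 5*k - 14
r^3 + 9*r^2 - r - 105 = (r - 3)*(r + 5)*(r + 7)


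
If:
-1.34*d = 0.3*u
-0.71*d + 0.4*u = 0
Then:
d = 0.00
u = 0.00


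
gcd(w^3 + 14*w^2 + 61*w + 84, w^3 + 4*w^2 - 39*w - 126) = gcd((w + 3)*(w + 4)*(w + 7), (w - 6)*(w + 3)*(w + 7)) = w^2 + 10*w + 21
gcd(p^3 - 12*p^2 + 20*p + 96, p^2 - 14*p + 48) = p^2 - 14*p + 48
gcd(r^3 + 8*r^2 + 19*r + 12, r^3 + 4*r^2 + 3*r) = r^2 + 4*r + 3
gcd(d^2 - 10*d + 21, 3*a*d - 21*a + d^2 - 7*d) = d - 7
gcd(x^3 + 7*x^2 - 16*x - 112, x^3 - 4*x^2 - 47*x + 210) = x + 7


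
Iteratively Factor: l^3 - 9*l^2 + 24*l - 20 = (l - 5)*(l^2 - 4*l + 4) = (l - 5)*(l - 2)*(l - 2)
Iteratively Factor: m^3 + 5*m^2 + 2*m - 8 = (m + 4)*(m^2 + m - 2) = (m - 1)*(m + 4)*(m + 2)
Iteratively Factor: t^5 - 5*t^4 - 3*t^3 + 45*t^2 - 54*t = (t - 3)*(t^4 - 2*t^3 - 9*t^2 + 18*t) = (t - 3)^2*(t^3 + t^2 - 6*t) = (t - 3)^2*(t - 2)*(t^2 + 3*t) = t*(t - 3)^2*(t - 2)*(t + 3)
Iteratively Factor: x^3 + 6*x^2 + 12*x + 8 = (x + 2)*(x^2 + 4*x + 4) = (x + 2)^2*(x + 2)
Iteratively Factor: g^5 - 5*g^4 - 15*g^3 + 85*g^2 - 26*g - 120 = (g - 3)*(g^4 - 2*g^3 - 21*g^2 + 22*g + 40) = (g - 3)*(g - 2)*(g^3 - 21*g - 20) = (g - 3)*(g - 2)*(g + 1)*(g^2 - g - 20) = (g - 5)*(g - 3)*(g - 2)*(g + 1)*(g + 4)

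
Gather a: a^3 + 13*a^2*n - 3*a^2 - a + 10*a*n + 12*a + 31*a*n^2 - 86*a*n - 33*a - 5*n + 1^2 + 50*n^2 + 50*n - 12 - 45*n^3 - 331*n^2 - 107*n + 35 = a^3 + a^2*(13*n - 3) + a*(31*n^2 - 76*n - 22) - 45*n^3 - 281*n^2 - 62*n + 24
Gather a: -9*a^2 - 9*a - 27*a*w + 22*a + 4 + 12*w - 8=-9*a^2 + a*(13 - 27*w) + 12*w - 4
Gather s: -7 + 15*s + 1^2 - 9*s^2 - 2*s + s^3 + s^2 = s^3 - 8*s^2 + 13*s - 6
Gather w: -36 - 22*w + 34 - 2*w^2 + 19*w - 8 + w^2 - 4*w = -w^2 - 7*w - 10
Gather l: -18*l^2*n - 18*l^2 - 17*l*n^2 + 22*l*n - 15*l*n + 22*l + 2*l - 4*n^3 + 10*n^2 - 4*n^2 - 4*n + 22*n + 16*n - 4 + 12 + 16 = l^2*(-18*n - 18) + l*(-17*n^2 + 7*n + 24) - 4*n^3 + 6*n^2 + 34*n + 24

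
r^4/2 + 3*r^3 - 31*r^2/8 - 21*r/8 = r*(r/2 + 1/4)*(r - 3/2)*(r + 7)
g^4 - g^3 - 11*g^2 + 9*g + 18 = (g - 3)*(g - 2)*(g + 1)*(g + 3)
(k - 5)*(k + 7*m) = k^2 + 7*k*m - 5*k - 35*m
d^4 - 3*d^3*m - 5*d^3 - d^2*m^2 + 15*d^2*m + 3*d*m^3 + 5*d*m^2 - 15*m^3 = (d - 5)*(d - 3*m)*(d - m)*(d + m)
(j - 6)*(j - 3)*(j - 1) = j^3 - 10*j^2 + 27*j - 18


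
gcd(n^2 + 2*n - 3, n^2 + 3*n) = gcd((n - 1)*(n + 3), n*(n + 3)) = n + 3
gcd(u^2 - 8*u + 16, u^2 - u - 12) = u - 4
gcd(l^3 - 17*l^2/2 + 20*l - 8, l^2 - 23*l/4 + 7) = l - 4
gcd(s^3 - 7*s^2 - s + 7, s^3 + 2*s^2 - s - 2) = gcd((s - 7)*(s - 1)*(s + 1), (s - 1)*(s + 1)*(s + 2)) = s^2 - 1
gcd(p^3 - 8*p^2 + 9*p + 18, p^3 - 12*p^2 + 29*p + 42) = p^2 - 5*p - 6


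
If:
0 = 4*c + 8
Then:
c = -2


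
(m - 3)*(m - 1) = m^2 - 4*m + 3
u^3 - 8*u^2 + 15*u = u*(u - 5)*(u - 3)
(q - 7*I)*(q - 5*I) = q^2 - 12*I*q - 35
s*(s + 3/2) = s^2 + 3*s/2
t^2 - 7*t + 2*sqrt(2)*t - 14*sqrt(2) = (t - 7)*(t + 2*sqrt(2))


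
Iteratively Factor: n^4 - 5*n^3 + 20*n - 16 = (n - 2)*(n^3 - 3*n^2 - 6*n + 8) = (n - 2)*(n + 2)*(n^2 - 5*n + 4) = (n - 4)*(n - 2)*(n + 2)*(n - 1)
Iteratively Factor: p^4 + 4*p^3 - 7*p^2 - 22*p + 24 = (p - 1)*(p^3 + 5*p^2 - 2*p - 24) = (p - 1)*(p + 4)*(p^2 + p - 6) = (p - 1)*(p + 3)*(p + 4)*(p - 2)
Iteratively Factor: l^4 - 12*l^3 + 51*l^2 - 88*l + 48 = (l - 4)*(l^3 - 8*l^2 + 19*l - 12) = (l - 4)^2*(l^2 - 4*l + 3) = (l - 4)^2*(l - 3)*(l - 1)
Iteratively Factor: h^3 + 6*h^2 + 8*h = (h + 4)*(h^2 + 2*h) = (h + 2)*(h + 4)*(h)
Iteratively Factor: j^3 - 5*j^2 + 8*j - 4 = (j - 2)*(j^2 - 3*j + 2) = (j - 2)^2*(j - 1)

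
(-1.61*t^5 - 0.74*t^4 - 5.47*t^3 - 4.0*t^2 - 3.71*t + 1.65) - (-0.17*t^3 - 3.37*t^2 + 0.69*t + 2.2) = -1.61*t^5 - 0.74*t^4 - 5.3*t^3 - 0.63*t^2 - 4.4*t - 0.55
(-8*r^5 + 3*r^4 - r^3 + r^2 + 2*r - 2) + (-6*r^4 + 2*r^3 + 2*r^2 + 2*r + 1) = -8*r^5 - 3*r^4 + r^3 + 3*r^2 + 4*r - 1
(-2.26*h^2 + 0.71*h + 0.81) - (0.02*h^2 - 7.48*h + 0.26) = -2.28*h^2 + 8.19*h + 0.55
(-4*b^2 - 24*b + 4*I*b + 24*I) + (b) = -4*b^2 - 23*b + 4*I*b + 24*I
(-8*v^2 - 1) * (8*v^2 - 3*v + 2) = -64*v^4 + 24*v^3 - 24*v^2 + 3*v - 2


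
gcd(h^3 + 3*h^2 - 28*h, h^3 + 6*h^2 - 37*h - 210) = h + 7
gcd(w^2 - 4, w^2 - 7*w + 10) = w - 2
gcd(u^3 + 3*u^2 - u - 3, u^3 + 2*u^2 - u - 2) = u^2 - 1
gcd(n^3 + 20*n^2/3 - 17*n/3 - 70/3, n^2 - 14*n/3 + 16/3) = n - 2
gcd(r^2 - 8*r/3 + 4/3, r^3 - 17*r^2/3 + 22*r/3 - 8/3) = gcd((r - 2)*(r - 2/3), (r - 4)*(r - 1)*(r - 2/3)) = r - 2/3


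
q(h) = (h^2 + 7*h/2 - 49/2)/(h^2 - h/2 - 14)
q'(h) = (1/2 - 2*h)*(h^2 + 7*h/2 - 49/2)/(h^2 - h/2 - 14)^2 + (2*h + 7/2)/(h^2 - h/2 - 14)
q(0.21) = 1.69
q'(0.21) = -0.29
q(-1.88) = 2.89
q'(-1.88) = -1.27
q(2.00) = 1.23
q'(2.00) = -0.29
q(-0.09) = 1.78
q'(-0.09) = -0.32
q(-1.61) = 2.60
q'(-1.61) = -0.94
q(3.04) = 0.74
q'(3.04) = -0.87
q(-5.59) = -0.64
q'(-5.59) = -0.76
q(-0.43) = 1.90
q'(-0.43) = -0.38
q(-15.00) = 0.68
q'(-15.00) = -0.03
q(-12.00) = 0.57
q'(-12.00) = -0.05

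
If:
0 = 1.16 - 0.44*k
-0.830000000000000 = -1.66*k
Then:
No Solution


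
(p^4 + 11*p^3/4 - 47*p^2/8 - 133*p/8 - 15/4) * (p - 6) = p^5 - 13*p^4/4 - 179*p^3/8 + 149*p^2/8 + 96*p + 45/2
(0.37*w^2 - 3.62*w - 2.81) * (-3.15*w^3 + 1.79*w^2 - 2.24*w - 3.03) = -1.1655*w^5 + 12.0653*w^4 + 1.5429*w^3 + 1.9578*w^2 + 17.263*w + 8.5143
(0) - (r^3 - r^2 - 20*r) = -r^3 + r^2 + 20*r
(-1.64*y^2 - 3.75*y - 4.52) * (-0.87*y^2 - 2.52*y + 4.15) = 1.4268*y^4 + 7.3953*y^3 + 6.5764*y^2 - 4.1721*y - 18.758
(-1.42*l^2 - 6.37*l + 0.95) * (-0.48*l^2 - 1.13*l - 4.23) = 0.6816*l^4 + 4.6622*l^3 + 12.7487*l^2 + 25.8716*l - 4.0185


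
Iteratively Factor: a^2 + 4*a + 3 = (a + 1)*(a + 3)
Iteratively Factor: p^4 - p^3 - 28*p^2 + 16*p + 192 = (p - 4)*(p^3 + 3*p^2 - 16*p - 48) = (p - 4)*(p + 3)*(p^2 - 16) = (p - 4)*(p + 3)*(p + 4)*(p - 4)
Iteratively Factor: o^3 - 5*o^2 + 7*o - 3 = (o - 1)*(o^2 - 4*o + 3) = (o - 1)^2*(o - 3)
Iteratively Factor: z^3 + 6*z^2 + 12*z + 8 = (z + 2)*(z^2 + 4*z + 4) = (z + 2)^2*(z + 2)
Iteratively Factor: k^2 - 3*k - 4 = (k + 1)*(k - 4)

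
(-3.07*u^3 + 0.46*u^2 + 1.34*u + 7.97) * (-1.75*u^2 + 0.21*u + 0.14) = 5.3725*u^5 - 1.4497*u^4 - 2.6782*u^3 - 13.6017*u^2 + 1.8613*u + 1.1158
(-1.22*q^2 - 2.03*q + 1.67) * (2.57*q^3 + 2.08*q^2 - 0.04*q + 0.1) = -3.1354*q^5 - 7.7547*q^4 + 0.1183*q^3 + 3.4328*q^2 - 0.2698*q + 0.167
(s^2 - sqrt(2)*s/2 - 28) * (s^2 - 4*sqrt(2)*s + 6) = s^4 - 9*sqrt(2)*s^3/2 - 18*s^2 + 109*sqrt(2)*s - 168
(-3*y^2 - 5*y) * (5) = -15*y^2 - 25*y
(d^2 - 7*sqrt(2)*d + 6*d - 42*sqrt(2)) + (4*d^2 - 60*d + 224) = 5*d^2 - 54*d - 7*sqrt(2)*d - 42*sqrt(2) + 224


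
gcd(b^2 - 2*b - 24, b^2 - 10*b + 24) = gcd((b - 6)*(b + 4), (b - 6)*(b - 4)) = b - 6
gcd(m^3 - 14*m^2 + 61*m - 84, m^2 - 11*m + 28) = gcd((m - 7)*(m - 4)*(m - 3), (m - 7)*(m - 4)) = m^2 - 11*m + 28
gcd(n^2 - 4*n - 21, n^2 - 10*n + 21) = n - 7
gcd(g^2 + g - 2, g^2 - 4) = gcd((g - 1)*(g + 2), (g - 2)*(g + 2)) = g + 2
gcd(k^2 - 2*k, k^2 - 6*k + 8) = k - 2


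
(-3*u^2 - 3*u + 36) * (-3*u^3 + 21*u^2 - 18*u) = 9*u^5 - 54*u^4 - 117*u^3 + 810*u^2 - 648*u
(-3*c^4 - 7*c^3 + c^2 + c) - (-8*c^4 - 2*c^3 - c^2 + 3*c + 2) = 5*c^4 - 5*c^3 + 2*c^2 - 2*c - 2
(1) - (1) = 0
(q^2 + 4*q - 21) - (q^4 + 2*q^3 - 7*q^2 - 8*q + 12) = -q^4 - 2*q^3 + 8*q^2 + 12*q - 33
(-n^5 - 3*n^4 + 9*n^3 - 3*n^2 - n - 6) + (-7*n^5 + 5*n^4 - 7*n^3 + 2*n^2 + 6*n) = -8*n^5 + 2*n^4 + 2*n^3 - n^2 + 5*n - 6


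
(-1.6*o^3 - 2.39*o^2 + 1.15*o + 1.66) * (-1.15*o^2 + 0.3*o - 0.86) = 1.84*o^5 + 2.2685*o^4 - 0.6635*o^3 + 0.491400000000001*o^2 - 0.491*o - 1.4276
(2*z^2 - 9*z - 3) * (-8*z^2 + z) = -16*z^4 + 74*z^3 + 15*z^2 - 3*z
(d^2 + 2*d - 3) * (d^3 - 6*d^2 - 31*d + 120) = d^5 - 4*d^4 - 46*d^3 + 76*d^2 + 333*d - 360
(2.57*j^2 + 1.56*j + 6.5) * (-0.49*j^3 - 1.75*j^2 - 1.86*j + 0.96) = -1.2593*j^5 - 5.2619*j^4 - 10.6952*j^3 - 11.8094*j^2 - 10.5924*j + 6.24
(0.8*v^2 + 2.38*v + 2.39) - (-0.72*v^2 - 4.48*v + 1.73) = 1.52*v^2 + 6.86*v + 0.66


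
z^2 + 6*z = z*(z + 6)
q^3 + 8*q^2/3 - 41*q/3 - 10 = (q - 3)*(q + 2/3)*(q + 5)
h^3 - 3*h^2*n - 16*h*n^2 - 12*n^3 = (h - 6*n)*(h + n)*(h + 2*n)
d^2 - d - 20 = (d - 5)*(d + 4)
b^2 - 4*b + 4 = (b - 2)^2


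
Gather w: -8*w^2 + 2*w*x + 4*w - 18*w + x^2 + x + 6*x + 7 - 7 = -8*w^2 + w*(2*x - 14) + x^2 + 7*x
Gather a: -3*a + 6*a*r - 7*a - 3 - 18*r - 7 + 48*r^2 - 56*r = a*(6*r - 10) + 48*r^2 - 74*r - 10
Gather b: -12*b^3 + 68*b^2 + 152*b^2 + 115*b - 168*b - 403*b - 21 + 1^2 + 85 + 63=-12*b^3 + 220*b^2 - 456*b + 128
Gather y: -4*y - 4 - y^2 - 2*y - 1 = -y^2 - 6*y - 5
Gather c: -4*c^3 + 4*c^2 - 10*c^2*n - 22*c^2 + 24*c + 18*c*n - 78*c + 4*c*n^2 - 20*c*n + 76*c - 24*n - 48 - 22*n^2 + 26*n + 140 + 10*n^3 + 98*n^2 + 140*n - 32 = -4*c^3 + c^2*(-10*n - 18) + c*(4*n^2 - 2*n + 22) + 10*n^3 + 76*n^2 + 142*n + 60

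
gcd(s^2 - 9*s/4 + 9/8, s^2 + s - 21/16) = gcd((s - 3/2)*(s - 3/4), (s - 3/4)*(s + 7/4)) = s - 3/4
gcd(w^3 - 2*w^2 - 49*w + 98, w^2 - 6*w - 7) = w - 7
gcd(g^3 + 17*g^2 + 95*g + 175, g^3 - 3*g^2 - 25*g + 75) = g + 5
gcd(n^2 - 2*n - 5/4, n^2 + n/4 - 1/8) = n + 1/2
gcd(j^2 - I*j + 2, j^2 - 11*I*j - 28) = 1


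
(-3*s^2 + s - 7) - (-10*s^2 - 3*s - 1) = 7*s^2 + 4*s - 6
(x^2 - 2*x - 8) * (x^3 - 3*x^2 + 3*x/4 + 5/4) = x^5 - 5*x^4 - 5*x^3/4 + 95*x^2/4 - 17*x/2 - 10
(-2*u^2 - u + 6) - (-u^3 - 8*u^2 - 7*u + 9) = u^3 + 6*u^2 + 6*u - 3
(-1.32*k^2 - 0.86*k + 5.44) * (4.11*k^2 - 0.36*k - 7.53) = -5.4252*k^4 - 3.0594*k^3 + 32.6076*k^2 + 4.5174*k - 40.9632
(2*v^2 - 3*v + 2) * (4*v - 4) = 8*v^3 - 20*v^2 + 20*v - 8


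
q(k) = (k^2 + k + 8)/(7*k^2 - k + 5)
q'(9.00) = 0.00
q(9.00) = 0.17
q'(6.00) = -0.01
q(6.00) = 0.20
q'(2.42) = -0.15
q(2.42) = 0.37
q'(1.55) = -0.40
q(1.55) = 0.59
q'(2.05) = -0.22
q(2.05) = 0.44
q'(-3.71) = 0.03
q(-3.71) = 0.17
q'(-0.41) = 1.23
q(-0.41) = 1.18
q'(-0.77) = 0.88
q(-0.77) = 0.79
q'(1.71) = -0.33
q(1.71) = 0.53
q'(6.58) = -0.01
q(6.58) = 0.19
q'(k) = (1 - 14*k)*(k^2 + k + 8)/(7*k^2 - k + 5)^2 + (2*k + 1)/(7*k^2 - k + 5)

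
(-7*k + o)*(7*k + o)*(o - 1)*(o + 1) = -49*k^2*o^2 + 49*k^2 + o^4 - o^2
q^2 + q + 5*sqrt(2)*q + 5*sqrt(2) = (q + 1)*(q + 5*sqrt(2))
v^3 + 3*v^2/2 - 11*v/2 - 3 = (v - 2)*(v + 1/2)*(v + 3)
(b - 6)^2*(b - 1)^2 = b^4 - 14*b^3 + 61*b^2 - 84*b + 36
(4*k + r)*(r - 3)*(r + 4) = 4*k*r^2 + 4*k*r - 48*k + r^3 + r^2 - 12*r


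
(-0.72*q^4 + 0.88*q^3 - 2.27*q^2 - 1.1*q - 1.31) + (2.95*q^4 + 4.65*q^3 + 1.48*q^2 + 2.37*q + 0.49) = 2.23*q^4 + 5.53*q^3 - 0.79*q^2 + 1.27*q - 0.82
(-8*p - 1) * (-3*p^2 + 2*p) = 24*p^3 - 13*p^2 - 2*p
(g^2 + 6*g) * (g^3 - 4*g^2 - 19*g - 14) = g^5 + 2*g^4 - 43*g^3 - 128*g^2 - 84*g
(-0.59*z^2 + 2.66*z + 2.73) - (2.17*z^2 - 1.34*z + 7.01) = -2.76*z^2 + 4.0*z - 4.28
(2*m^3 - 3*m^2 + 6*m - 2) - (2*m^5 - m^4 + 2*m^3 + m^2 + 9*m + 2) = -2*m^5 + m^4 - 4*m^2 - 3*m - 4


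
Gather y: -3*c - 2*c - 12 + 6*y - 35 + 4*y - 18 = -5*c + 10*y - 65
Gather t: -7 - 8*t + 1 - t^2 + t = -t^2 - 7*t - 6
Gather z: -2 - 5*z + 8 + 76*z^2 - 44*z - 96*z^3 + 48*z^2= -96*z^3 + 124*z^2 - 49*z + 6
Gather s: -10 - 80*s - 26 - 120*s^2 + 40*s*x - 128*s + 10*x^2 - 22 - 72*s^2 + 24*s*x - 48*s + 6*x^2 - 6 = -192*s^2 + s*(64*x - 256) + 16*x^2 - 64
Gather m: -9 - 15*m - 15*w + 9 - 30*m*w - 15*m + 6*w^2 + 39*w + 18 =m*(-30*w - 30) + 6*w^2 + 24*w + 18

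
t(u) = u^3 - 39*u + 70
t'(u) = 3*u^2 - 39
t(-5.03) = 138.91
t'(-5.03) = 36.90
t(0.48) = 51.39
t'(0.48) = -38.31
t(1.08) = 29.14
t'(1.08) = -35.50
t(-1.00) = 108.00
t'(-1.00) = -36.00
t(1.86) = 3.89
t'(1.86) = -28.62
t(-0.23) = 78.96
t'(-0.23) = -38.84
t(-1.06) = 110.15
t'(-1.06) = -35.63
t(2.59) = -13.64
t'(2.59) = -18.88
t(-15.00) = -2720.00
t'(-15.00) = 636.00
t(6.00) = 52.00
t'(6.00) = 69.00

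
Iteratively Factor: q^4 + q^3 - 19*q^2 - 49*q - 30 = (q + 2)*(q^3 - q^2 - 17*q - 15) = (q + 1)*(q + 2)*(q^2 - 2*q - 15) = (q - 5)*(q + 1)*(q + 2)*(q + 3)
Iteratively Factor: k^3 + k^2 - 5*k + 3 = (k - 1)*(k^2 + 2*k - 3) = (k - 1)^2*(k + 3)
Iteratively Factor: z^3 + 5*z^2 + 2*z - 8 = (z + 2)*(z^2 + 3*z - 4) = (z - 1)*(z + 2)*(z + 4)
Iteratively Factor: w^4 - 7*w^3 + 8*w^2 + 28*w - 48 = (w - 2)*(w^3 - 5*w^2 - 2*w + 24) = (w - 3)*(w - 2)*(w^2 - 2*w - 8) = (w - 4)*(w - 3)*(w - 2)*(w + 2)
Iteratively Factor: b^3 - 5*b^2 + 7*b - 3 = (b - 1)*(b^2 - 4*b + 3) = (b - 1)^2*(b - 3)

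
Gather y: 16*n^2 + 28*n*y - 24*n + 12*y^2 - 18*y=16*n^2 - 24*n + 12*y^2 + y*(28*n - 18)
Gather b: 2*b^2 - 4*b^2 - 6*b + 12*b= -2*b^2 + 6*b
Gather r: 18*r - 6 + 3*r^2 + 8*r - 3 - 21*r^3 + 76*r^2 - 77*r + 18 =-21*r^3 + 79*r^2 - 51*r + 9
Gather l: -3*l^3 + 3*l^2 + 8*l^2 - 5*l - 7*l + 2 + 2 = -3*l^3 + 11*l^2 - 12*l + 4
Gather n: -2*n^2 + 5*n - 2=-2*n^2 + 5*n - 2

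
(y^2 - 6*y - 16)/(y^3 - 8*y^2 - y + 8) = (y + 2)/(y^2 - 1)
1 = 1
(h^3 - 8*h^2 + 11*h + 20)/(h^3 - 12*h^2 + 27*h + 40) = (h - 4)/(h - 8)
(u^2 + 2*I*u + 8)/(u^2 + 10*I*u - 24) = (u - 2*I)/(u + 6*I)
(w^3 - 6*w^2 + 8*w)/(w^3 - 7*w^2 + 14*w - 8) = w/(w - 1)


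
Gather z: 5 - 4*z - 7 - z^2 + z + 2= -z^2 - 3*z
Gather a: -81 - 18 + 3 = -96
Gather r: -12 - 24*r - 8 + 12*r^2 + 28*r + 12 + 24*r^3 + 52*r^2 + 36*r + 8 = 24*r^3 + 64*r^2 + 40*r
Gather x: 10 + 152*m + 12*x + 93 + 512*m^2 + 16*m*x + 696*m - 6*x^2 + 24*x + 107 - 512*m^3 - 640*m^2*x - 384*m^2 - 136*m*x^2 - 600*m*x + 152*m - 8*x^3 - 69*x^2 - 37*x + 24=-512*m^3 + 128*m^2 + 1000*m - 8*x^3 + x^2*(-136*m - 75) + x*(-640*m^2 - 584*m - 1) + 234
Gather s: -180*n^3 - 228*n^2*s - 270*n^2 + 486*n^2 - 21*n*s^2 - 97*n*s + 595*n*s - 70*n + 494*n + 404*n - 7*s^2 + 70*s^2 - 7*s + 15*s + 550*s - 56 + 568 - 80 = -180*n^3 + 216*n^2 + 828*n + s^2*(63 - 21*n) + s*(-228*n^2 + 498*n + 558) + 432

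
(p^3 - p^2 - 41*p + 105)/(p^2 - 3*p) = p + 2 - 35/p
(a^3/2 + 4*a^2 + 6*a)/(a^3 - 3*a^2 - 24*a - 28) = a*(a + 6)/(2*(a^2 - 5*a - 14))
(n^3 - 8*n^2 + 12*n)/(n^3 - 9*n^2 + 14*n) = (n - 6)/(n - 7)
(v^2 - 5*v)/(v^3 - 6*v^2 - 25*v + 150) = v/(v^2 - v - 30)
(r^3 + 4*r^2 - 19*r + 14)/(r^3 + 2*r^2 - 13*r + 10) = (r + 7)/(r + 5)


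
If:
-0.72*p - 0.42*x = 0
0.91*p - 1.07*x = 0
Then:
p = 0.00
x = 0.00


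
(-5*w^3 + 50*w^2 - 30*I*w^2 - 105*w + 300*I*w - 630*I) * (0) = 0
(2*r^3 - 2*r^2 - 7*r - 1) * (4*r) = 8*r^4 - 8*r^3 - 28*r^2 - 4*r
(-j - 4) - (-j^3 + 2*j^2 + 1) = j^3 - 2*j^2 - j - 5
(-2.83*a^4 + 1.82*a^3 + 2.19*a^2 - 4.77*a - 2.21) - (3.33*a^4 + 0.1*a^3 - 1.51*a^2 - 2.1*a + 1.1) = -6.16*a^4 + 1.72*a^3 + 3.7*a^2 - 2.67*a - 3.31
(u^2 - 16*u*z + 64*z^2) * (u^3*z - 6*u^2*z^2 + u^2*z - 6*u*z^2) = u^5*z - 22*u^4*z^2 + u^4*z + 160*u^3*z^3 - 22*u^3*z^2 - 384*u^2*z^4 + 160*u^2*z^3 - 384*u*z^4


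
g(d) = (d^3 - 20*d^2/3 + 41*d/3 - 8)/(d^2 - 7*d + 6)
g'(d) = (7 - 2*d)*(d^3 - 20*d^2/3 + 41*d/3 - 8)/(d^2 - 7*d + 6)^2 + (3*d^2 - 40*d/3 + 41/3)/(d^2 - 7*d + 6) = (d^2 - 12*d + 26)/(d^2 - 12*d + 36)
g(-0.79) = -1.93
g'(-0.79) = 0.78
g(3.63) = -0.26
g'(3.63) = -0.78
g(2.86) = 0.01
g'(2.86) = -0.01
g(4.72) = -2.76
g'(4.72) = -5.10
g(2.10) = -0.13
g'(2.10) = 0.34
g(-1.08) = -2.16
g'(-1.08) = 0.80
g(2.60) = -0.01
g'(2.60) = 0.13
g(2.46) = -0.03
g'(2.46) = 0.20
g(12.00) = 14.00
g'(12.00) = 0.72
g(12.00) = 14.00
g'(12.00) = 0.72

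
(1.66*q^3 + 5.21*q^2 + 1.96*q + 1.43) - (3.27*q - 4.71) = 1.66*q^3 + 5.21*q^2 - 1.31*q + 6.14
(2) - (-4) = 6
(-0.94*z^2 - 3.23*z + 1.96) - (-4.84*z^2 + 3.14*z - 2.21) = 3.9*z^2 - 6.37*z + 4.17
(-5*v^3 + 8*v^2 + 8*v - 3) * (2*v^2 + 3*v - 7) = -10*v^5 + v^4 + 75*v^3 - 38*v^2 - 65*v + 21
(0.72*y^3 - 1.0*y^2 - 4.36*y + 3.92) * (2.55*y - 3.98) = 1.836*y^4 - 5.4156*y^3 - 7.138*y^2 + 27.3488*y - 15.6016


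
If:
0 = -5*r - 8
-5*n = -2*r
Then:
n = -16/25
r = -8/5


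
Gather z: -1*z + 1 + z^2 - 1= z^2 - z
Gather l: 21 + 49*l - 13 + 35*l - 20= 84*l - 12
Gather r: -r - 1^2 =-r - 1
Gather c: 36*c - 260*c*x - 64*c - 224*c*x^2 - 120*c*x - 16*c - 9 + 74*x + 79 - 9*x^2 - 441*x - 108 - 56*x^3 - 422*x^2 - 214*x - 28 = c*(-224*x^2 - 380*x - 44) - 56*x^3 - 431*x^2 - 581*x - 66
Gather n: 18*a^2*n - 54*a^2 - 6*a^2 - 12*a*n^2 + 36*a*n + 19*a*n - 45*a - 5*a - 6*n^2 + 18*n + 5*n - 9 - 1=-60*a^2 - 50*a + n^2*(-12*a - 6) + n*(18*a^2 + 55*a + 23) - 10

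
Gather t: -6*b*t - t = t*(-6*b - 1)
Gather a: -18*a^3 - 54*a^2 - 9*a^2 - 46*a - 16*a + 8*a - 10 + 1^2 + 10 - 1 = -18*a^3 - 63*a^2 - 54*a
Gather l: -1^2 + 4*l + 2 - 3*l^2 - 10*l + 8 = -3*l^2 - 6*l + 9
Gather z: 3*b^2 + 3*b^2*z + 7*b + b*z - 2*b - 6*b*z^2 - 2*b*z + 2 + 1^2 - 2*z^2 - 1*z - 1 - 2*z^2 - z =3*b^2 + 5*b + z^2*(-6*b - 4) + z*(3*b^2 - b - 2) + 2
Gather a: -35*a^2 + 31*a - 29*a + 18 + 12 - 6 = -35*a^2 + 2*a + 24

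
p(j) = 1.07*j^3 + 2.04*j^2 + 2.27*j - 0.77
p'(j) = 3.21*j^2 + 4.08*j + 2.27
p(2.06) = 21.92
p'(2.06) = 24.30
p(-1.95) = -5.37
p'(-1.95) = 6.52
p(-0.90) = -1.94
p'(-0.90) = 1.20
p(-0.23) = -1.20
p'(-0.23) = 1.50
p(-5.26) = -111.99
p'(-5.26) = 69.62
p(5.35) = 233.61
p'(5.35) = 115.98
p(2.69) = 40.93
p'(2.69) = 36.47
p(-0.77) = -1.80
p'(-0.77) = 1.03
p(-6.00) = -172.07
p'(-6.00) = 93.35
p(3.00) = 53.29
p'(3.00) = 43.40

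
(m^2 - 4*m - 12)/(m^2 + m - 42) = (m + 2)/(m + 7)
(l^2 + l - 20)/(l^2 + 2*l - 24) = (l + 5)/(l + 6)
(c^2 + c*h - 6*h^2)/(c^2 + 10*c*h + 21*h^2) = (c - 2*h)/(c + 7*h)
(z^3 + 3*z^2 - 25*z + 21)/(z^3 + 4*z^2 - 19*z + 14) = (z - 3)/(z - 2)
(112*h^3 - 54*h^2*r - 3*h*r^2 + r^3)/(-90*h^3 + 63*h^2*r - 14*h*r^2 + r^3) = (-112*h^3 + 54*h^2*r + 3*h*r^2 - r^3)/(90*h^3 - 63*h^2*r + 14*h*r^2 - r^3)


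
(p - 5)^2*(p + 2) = p^3 - 8*p^2 + 5*p + 50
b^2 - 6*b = b*(b - 6)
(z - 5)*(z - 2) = z^2 - 7*z + 10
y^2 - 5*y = y*(y - 5)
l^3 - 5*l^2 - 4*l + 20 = (l - 5)*(l - 2)*(l + 2)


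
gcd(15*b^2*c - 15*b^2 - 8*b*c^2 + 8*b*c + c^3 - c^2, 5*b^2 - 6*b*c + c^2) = 5*b - c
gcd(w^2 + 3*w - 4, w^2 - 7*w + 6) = w - 1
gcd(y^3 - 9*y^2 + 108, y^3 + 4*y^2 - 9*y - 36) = y + 3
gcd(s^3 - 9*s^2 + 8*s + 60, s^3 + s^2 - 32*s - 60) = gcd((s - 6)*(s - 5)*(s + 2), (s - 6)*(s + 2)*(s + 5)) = s^2 - 4*s - 12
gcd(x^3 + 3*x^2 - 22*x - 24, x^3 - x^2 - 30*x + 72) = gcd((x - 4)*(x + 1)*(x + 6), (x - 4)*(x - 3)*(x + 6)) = x^2 + 2*x - 24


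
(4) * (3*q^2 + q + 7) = 12*q^2 + 4*q + 28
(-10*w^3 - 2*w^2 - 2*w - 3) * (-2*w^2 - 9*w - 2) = 20*w^5 + 94*w^4 + 42*w^3 + 28*w^2 + 31*w + 6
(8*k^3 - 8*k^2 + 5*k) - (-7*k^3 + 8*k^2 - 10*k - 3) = 15*k^3 - 16*k^2 + 15*k + 3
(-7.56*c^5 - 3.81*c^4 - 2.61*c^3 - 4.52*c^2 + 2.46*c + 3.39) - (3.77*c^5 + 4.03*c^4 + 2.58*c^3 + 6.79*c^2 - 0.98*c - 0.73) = -11.33*c^5 - 7.84*c^4 - 5.19*c^3 - 11.31*c^2 + 3.44*c + 4.12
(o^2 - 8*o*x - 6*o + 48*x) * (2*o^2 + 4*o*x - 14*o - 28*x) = 2*o^4 - 12*o^3*x - 26*o^3 - 32*o^2*x^2 + 156*o^2*x + 84*o^2 + 416*o*x^2 - 504*o*x - 1344*x^2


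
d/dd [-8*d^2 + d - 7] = 1 - 16*d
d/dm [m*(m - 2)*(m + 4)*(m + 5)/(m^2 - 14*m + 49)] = (2*m^4 - 21*m^3 - 147*m^2 + 12*m + 280)/(m^3 - 21*m^2 + 147*m - 343)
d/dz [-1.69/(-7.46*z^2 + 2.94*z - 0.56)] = (4.9686 - 25.2148*z)/(7.46*z^2 - 2.94*z + 0.56)^2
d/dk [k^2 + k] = 2*k + 1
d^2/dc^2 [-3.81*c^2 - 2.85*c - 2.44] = -7.62000000000000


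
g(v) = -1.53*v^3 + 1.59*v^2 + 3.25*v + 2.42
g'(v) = -4.59*v^2 + 3.18*v + 3.25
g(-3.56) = 80.03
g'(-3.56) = -66.24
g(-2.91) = 44.13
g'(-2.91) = -44.87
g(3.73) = -42.74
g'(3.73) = -48.75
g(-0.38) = 1.50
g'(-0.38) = 1.38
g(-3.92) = 106.27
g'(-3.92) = -79.75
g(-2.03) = 15.17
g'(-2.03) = -22.12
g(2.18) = 1.21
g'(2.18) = -11.63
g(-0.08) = 2.17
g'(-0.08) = 2.97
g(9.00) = -954.91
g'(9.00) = -339.92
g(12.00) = -2373.46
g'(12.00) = -619.55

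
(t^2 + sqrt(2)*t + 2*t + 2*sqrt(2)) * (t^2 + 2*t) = t^4 + sqrt(2)*t^3 + 4*t^3 + 4*t^2 + 4*sqrt(2)*t^2 + 4*sqrt(2)*t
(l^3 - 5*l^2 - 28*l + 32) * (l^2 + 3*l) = l^5 - 2*l^4 - 43*l^3 - 52*l^2 + 96*l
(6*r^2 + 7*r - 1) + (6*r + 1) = 6*r^2 + 13*r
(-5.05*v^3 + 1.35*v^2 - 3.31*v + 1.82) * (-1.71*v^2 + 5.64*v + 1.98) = 8.6355*v^5 - 30.7905*v^4 + 3.2751*v^3 - 19.1076*v^2 + 3.711*v + 3.6036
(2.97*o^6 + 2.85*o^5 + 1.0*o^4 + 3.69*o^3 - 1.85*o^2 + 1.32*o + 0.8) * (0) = 0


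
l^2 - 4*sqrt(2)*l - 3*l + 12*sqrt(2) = (l - 3)*(l - 4*sqrt(2))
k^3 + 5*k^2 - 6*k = k*(k - 1)*(k + 6)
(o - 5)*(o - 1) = o^2 - 6*o + 5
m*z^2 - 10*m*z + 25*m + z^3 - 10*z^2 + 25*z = (m + z)*(z - 5)^2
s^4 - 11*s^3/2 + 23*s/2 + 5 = (s - 5)*(s - 2)*(s + 1/2)*(s + 1)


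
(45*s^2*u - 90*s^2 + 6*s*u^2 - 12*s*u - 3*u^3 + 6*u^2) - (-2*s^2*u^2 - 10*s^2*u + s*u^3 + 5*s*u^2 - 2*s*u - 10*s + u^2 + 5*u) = 2*s^2*u^2 + 55*s^2*u - 90*s^2 - s*u^3 + s*u^2 - 10*s*u + 10*s - 3*u^3 + 5*u^2 - 5*u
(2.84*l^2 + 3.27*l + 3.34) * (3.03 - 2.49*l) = -7.0716*l^3 + 0.462899999999998*l^2 + 1.5915*l + 10.1202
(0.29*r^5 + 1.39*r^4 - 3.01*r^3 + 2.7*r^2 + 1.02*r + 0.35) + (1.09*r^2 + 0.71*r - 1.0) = 0.29*r^5 + 1.39*r^4 - 3.01*r^3 + 3.79*r^2 + 1.73*r - 0.65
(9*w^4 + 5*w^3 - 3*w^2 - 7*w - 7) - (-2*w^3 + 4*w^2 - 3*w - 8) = 9*w^4 + 7*w^3 - 7*w^2 - 4*w + 1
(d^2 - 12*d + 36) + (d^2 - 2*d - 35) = 2*d^2 - 14*d + 1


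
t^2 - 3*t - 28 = (t - 7)*(t + 4)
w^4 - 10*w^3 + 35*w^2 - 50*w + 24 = (w - 4)*(w - 3)*(w - 2)*(w - 1)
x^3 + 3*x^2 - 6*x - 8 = (x - 2)*(x + 1)*(x + 4)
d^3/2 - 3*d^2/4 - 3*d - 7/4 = (d/2 + 1/2)*(d - 7/2)*(d + 1)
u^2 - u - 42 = (u - 7)*(u + 6)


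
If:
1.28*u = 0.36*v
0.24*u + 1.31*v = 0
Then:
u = 0.00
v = 0.00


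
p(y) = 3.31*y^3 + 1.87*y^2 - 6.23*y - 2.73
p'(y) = 9.93*y^2 + 3.74*y - 6.23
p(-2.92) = -51.00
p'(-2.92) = 67.52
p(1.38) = 0.93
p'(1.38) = 17.84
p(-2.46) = -25.36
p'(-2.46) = 44.66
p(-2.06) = -10.90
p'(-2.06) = 28.20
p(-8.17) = -1632.08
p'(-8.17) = 626.03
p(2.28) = 32.02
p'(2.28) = 53.92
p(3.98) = 210.77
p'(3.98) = 165.95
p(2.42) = 40.06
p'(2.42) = 60.97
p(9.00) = 2505.66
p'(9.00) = 831.76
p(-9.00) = -2208.18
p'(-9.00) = 764.44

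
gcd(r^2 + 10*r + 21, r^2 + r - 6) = r + 3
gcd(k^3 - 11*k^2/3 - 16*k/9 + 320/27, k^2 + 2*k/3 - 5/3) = k + 5/3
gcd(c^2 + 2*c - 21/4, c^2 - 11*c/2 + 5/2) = 1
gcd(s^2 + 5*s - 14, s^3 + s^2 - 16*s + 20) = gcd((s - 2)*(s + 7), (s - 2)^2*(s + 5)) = s - 2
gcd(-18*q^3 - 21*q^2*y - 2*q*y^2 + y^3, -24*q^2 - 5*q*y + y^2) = 3*q + y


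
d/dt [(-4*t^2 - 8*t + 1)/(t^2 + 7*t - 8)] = (-20*t^2 + 62*t + 57)/(t^4 + 14*t^3 + 33*t^2 - 112*t + 64)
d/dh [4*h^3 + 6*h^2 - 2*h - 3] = 12*h^2 + 12*h - 2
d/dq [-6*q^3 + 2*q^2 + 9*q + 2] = -18*q^2 + 4*q + 9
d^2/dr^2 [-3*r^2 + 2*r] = -6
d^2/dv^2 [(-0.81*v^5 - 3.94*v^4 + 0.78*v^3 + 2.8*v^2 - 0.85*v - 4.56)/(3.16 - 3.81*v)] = (141.096492*v^5 + 50.5983239999999*v^4 - 619.85478*v^3 + 528.464496*v^2 - 46.732608*v + 96.934792)/(55.306341*v^3 - 137.612628*v^2 + 114.135408*v - 31.554496)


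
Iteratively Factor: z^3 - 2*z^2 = (z)*(z^2 - 2*z) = z^2*(z - 2)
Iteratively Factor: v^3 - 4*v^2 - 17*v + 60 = (v + 4)*(v^2 - 8*v + 15) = (v - 5)*(v + 4)*(v - 3)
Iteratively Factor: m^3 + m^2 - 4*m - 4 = (m - 2)*(m^2 + 3*m + 2) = (m - 2)*(m + 2)*(m + 1)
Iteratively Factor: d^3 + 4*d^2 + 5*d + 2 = (d + 1)*(d^2 + 3*d + 2) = (d + 1)^2*(d + 2)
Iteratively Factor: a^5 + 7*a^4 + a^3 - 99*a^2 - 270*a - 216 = (a - 4)*(a^4 + 11*a^3 + 45*a^2 + 81*a + 54) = (a - 4)*(a + 3)*(a^3 + 8*a^2 + 21*a + 18) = (a - 4)*(a + 3)^2*(a^2 + 5*a + 6) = (a - 4)*(a + 3)^3*(a + 2)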